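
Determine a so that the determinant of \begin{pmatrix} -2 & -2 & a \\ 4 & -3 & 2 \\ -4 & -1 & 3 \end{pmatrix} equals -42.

a = 6

Expanding along the row containing a, det(B) is linear in a: det(B) = (-16)·a + (54).
Set (-16)·a + (54) = -42  ⇒  (-16)·a = -96  ⇒  a = 6.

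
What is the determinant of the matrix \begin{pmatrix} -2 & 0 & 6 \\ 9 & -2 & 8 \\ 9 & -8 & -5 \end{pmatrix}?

Expand along row 1:
  + (-2) · |-2 8; -8 -5| = (-2)·(10 − (-64)) = -148
  + 6 · |9 -2; 9 -8| = 6·(-72 − (-18)) = -324
Sum: (-148) + (-324) = -472

-472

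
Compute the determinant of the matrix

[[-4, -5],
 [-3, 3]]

det = (-4)·3 − (-5)·(-3) = -12 − 15 = -27

The determinant is -27.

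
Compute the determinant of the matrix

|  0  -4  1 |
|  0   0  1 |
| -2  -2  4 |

Expand along row 2:
  − 1 · |0 -4; -2 -2| = −1·(0 − 8) = 8

8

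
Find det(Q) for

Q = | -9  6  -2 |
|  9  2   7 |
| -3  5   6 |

Expand along column 1:
  + (-9) · |2 7; 5 6| = (-9)·(12 − 35) = 207
  − 9 · |6 -2; 5 6| = −9·(36 − (-10)) = -414
  + (-3) · |6 -2; 2 7| = (-3)·(42 − (-4)) = -138
Sum: (207) + (-414) + (-138) = -345

-345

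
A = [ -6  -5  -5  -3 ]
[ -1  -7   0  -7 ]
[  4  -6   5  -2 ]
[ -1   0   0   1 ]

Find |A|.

det(A) = -195

Expand along row 4 (it has 2 zeros):
  − (-1) · M_41   where M_41 = det([-5 -5 -3; -7 0 -7; -6 5 -2]) = -210
  + (1) · M_44   where M_44 = det([-6 -5 -5; -1 -7 0; 4 -6 5]) = 15
det = (-1)·(-1)·(-210) + (+1)·(1)·(15) = -195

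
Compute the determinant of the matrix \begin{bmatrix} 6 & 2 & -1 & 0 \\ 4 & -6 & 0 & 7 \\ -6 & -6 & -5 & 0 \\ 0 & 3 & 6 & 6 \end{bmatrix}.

1428

Expand along column 4 (it has 2 zeros):
  + (7) · M_24   where M_24 = det([6 2 -1; -6 -6 -5; 0 3 6]) = -36
  + (6) · M_44   where M_44 = det([6 2 -1; 4 -6 0; -6 -6 -5]) = 280
det = (+1)·(7)·(-36) + (+1)·(6)·(280) = 1428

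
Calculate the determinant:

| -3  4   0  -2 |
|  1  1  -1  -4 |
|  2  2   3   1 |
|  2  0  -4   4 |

Expand along row 1 (it has 1 zero):
  + (-3) · M_11   where M_11 = det([1 -1 -4; 2 3 1; 0 -4 4]) = 56
  − (4) · M_12   where M_12 = det([1 -1 -4; 2 3 1; 2 -4 4]) = 78
  − (-2) · M_14   where M_14 = det([1 1 -1; 2 2 3; 2 0 -4]) = 10
det = (+1)·(-3)·(56) + (-1)·(4)·(78) + (-1)·(-2)·(10) = -460

-460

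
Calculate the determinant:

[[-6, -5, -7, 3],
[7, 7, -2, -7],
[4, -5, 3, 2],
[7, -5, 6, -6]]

Expand along row 1:
  + (-6) · M_11   where M_11 = det([7 -2 -7; -5 3 2; -5 6 -6]) = -25
  − (-5) · M_12   where M_12 = det([7 -2 -7; 4 3 2; 7 6 -6]) = -307
  + (-7) · M_13   where M_13 = det([7 7 -7; 4 -5 2; 7 -5 -6]) = 441
  − (3) · M_14   where M_14 = det([7 7 -2; 4 -5 3; 7 -5 6]) = -156
det = (+1)·(-6)·(-25) + (-1)·(-5)·(-307) + (+1)·(-7)·(441) + (-1)·(3)·(-156) = -4004

The determinant is -4004.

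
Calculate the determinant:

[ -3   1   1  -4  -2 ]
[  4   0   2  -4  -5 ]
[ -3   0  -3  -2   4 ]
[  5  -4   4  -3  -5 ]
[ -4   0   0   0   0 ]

532

Expand along row 5 (it has 4 zeros):
  + (-4) · M_51   where M_51 = det([1 1 -4 -2; 0 2 -4 -5; 0 -3 -2 4; -4 4 -3 -5]) = -133
det = (+1)·(-4)·(-133) = 532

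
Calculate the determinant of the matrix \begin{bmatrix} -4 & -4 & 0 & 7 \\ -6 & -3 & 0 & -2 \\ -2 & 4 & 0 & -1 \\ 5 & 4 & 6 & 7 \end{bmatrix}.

1476

Expand along column 3 (it has 3 zeros):
  − (6) · M_43   where M_43 = det([-4 -4 7; -6 -3 -2; -2 4 -1]) = -246
det = (-1)·(6)·(-246) = 1476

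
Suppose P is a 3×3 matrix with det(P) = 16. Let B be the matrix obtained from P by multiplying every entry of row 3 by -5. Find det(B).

-80

Scaling one row by -5 multiplies the determinant by -5.
det(B) = (-5)·(16) = -80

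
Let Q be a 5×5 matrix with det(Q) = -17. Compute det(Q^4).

83521

det(Q^4) = (det Q)^4 = (-17)^4 = 83521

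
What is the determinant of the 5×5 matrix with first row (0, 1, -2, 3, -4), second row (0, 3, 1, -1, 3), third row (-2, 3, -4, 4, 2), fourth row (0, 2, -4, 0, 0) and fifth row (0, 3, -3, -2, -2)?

-452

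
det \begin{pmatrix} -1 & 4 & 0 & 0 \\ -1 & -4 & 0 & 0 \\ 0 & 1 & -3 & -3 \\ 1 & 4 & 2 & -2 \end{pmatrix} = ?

The matrix is block lower-triangular with a 2×2 block and a 2×2 block on the diagonal, so its determinant equals the product of the determinants of the diagonal blocks.
det of the 2×2 block = 8
det of the 2×2 block = 12
det = (8)·(12) = 96

The determinant is 96.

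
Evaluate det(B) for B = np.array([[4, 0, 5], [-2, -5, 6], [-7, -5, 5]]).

det(B) = -105

Expand along column 2:
  + (-5) · |4 5; -7 5| = (-5)·(20 − (-35)) = -275
  − (-5) · |4 5; -2 6| = −(-5)·(24 − (-10)) = 170
Sum: (-275) + (170) = -105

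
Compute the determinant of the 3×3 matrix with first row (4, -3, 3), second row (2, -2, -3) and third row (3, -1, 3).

The determinant is 21.

Expand along row 1:
  + 4 · |-2 -3; -1 3| = 4·(-6 − 3) = -36
  − (-3) · |2 -3; 3 3| = −(-3)·(6 − (-9)) = 45
  + 3 · |2 -2; 3 -1| = 3·(-2 − (-6)) = 12
Sum: (-36) + (45) + (12) = 21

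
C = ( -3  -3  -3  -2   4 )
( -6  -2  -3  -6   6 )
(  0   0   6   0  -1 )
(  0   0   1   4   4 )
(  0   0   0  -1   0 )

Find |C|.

C is block upper-triangular with a 2×2 block and a 3×3 block on the diagonal, so its determinant equals the product of the determinants of the diagonal blocks.
det of the 2×2 block = -12
det of the 3×3 block = 25
det = (-12)·(25) = -300

det(C) = -300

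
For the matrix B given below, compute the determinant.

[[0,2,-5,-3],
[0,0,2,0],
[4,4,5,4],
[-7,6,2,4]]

Expand along row 2 (it has 3 zeros):
  − (2) · M_23   where M_23 = det([0 2 -3; 4 4 4; -7 6 4]) = -244
det = (-1)·(2)·(-244) = 488

The determinant is 488.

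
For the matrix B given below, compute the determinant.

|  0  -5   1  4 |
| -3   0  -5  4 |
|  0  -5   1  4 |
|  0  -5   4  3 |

|B| = 0

Expand along column 1 (it has 3 zeros):
  − (-3) · M_21   where M_21 = det([-5 1 4; -5 1 4; -5 4 3]) = 0
det = (-1)·(-3)·(0) = 0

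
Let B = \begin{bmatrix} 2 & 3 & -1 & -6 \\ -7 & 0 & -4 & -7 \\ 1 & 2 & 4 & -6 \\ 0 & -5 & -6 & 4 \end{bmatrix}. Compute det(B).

-1287

Expand along row 2 (it has 1 zero):
  − (-7) · M_21   where M_21 = det([3 -1 -6; 2 4 -6; -5 -6 4]) = -130
  − (-4) · M_23   where M_23 = det([2 3 -6; 1 2 -6; 0 -5 4]) = -26
  + (-7) · M_24   where M_24 = det([2 3 -1; 1 2 4; 0 -5 -6]) = 39
det = (-1)·(-7)·(-130) + (-1)·(-4)·(-26) + (+1)·(-7)·(39) = -1287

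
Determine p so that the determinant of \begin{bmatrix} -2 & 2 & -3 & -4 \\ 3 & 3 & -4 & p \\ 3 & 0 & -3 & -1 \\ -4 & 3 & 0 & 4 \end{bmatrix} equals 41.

8

Expanding along the column containing p, det(A) is linear in p: det(A) = (-21)·p + (209).
Set (-21)·p + (209) = 41  ⇒  (-21)·p = -168  ⇒  p = 8.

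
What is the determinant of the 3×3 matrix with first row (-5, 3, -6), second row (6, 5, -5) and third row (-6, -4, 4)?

-18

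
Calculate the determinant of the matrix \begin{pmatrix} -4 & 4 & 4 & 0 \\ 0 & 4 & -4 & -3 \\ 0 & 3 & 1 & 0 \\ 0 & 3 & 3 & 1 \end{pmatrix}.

8

Expand along column 1 (it has 3 zeros):
  + (-4) · M_11   where M_11 = det([4 -4 -3; 3 1 0; 3 3 1]) = -2
det = (+1)·(-4)·(-2) = 8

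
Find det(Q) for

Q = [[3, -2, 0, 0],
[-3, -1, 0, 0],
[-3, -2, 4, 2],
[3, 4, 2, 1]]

|Q| = 0

Q is block lower-triangular with a 2×2 block and a 2×2 block on the diagonal, so its determinant equals the product of the determinants of the diagonal blocks.
det of the 2×2 block = -9
det of the 2×2 block = 0
det = (-9)·(0) = 0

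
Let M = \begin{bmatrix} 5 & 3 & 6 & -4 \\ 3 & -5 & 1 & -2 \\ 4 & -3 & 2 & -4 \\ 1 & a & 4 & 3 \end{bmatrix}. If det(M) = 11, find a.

2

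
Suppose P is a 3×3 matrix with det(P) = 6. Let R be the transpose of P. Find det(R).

det(R) = 6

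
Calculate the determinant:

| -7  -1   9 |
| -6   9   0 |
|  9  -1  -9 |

Expand along column 3:
  + 9 · |-6 9; 9 -1| = 9·(6 − 81) = -675
  + (-9) · |-7 -1; -6 9| = (-9)·(-63 − 6) = 621
Sum: (-675) + (621) = -54

-54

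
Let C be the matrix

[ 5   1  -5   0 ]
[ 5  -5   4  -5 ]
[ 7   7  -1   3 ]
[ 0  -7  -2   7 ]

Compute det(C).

Expand along row 1 (it has 1 zero):
  + (5) · M_11   where M_11 = det([-5 4 -5; 7 -1 3; -7 -2 7]) = -170
  − (1) · M_12   where M_12 = det([5 4 -5; 7 -1 3; 0 -2 7]) = -131
  + (-5) · M_13   where M_13 = det([5 -5 -5; 7 7 3; 0 -7 7]) = 840
det = (+1)·(5)·(-170) + (-1)·(1)·(-131) + (+1)·(-5)·(840) = -4919

The determinant is -4919.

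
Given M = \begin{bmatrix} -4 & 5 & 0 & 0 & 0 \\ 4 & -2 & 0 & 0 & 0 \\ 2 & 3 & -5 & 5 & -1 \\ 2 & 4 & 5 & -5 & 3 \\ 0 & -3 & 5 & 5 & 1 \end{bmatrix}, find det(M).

det(M) = -1200

M is block lower-triangular with a 2×2 block and a 3×3 block on the diagonal, so its determinant equals the product of the determinants of the diagonal blocks.
det of the 2×2 block = -12
det of the 3×3 block = 100
det = (-12)·(100) = -1200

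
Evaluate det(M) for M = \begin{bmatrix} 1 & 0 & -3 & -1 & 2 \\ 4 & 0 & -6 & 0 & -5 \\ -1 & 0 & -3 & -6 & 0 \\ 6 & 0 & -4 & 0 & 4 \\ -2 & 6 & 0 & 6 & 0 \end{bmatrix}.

3732

Expand along column 2 (it has 4 zeros):
  − (6) · M_52   where M_52 = det([1 -3 -1 2; 4 -6 0 -5; -1 -3 -6 0; 6 -4 0 4]) = -622
det = (-1)·(6)·(-622) = 3732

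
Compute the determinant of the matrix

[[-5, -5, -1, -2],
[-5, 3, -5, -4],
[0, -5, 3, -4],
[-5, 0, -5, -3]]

Expand along row 3 (it has 1 zero):
  − (-5) · M_32   where M_32 = det([-5 -1 -2; -5 -5 -4; -5 -5 -3]) = 20
  + (3) · M_33   where M_33 = det([-5 -5 -2; -5 3 -4; -5 0 -3]) = -10
  − (-4) · M_34   where M_34 = det([-5 -5 -1; -5 3 -5; -5 0 -5]) = 60
det = (-1)·(-5)·(20) + (+1)·(3)·(-10) + (-1)·(-4)·(60) = 310

310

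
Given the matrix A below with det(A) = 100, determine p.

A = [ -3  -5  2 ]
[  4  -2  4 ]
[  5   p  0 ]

Expanding along the column containing p, det(A) is linear in p: det(A) = (20)·p + (-80).
Set (20)·p + (-80) = 100  ⇒  (20)·p = 180  ⇒  p = 9.

9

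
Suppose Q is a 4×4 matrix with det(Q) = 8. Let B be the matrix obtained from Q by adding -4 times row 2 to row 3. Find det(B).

8

Adding a multiple of one row to another leaves the determinant unchanged.
det(B) = (1)·(8) = 8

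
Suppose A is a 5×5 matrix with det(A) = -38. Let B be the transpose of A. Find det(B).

det(Aᵀ) = det(A).
det(B) = (1)·(-38) = -38

The determinant is -38.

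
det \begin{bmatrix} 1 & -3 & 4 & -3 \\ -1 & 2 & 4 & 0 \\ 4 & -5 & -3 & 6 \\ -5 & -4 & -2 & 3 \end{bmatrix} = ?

The determinant is -1263.

Expand along row 2 (it has 1 zero):
  − (-1) · M_21   where M_21 = det([-3 4 -3; -5 -3 6; -4 -2 3]) = -39
  + (2) · M_22   where M_22 = det([1 4 -3; 4 -3 6; -5 -2 3]) = -96
  − (4) · M_23   where M_23 = det([1 -3 -3; 4 -5 6; -5 -4 3]) = 258
det = (-1)·(-1)·(-39) + (+1)·(2)·(-96) + (-1)·(4)·(258) = -1263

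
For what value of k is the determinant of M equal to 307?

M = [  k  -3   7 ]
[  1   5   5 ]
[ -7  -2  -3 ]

Expanding along the column containing k, det(M) is linear in k: det(M) = (-5)·k + (327).
Set (-5)·k + (327) = 307  ⇒  (-5)·k = -20  ⇒  k = 4.

4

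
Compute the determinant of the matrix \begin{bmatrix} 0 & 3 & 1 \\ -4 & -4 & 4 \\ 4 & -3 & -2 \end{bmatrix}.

52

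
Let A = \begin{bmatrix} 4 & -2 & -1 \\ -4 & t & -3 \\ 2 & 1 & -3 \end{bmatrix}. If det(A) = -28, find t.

Expanding along the row containing t, det(A) is linear in t: det(A) = (-10)·t + (52).
Set (-10)·t + (52) = -28  ⇒  (-10)·t = -80  ⇒  t = 8.

t = 8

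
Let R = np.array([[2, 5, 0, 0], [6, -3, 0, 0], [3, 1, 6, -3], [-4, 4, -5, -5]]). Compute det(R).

det(R) = 1620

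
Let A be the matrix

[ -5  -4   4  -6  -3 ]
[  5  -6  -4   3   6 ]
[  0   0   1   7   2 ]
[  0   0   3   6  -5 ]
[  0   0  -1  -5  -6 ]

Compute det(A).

A is block upper-triangular with a 2×2 block and a 3×3 block on the diagonal, so its determinant equals the product of the determinants of the diagonal blocks.
det of the 2×2 block = 50
det of the 3×3 block = 82
det = (50)·(82) = 4100

det(A) = 4100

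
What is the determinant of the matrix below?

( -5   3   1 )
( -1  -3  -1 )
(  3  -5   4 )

The determinant is 102.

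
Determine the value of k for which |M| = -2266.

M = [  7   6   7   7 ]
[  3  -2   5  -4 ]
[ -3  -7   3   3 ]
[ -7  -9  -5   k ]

8

Expanding along the column containing k, det(M) is linear in k: det(M) = (-130)·k + (-1226).
Set (-130)·k + (-1226) = -2266  ⇒  (-130)·k = -1040  ⇒  k = 8.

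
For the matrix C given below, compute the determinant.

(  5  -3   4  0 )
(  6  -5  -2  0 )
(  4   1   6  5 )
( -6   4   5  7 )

947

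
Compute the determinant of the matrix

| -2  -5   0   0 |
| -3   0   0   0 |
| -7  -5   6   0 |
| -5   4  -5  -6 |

540

The matrix is block lower-triangular with a 2×2 block and a 2×2 block on the diagonal, so its determinant equals the product of the determinants of the diagonal blocks.
det of the 2×2 block = -15
det of the 2×2 block = -36
det = (-15)·(-36) = 540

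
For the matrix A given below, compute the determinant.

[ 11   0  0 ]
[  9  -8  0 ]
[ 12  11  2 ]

A is lower triangular, so det(A) is the product of the diagonal entries:
det = (11) · (-8) · (2) = -176

det(A) = -176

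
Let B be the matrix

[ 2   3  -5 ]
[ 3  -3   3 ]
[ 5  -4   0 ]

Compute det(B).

det(B) = 54

Expand along column 3:
  + (-5) · |3 -3; 5 -4| = (-5)·(-12 − (-15)) = -15
  − 3 · |2 3; 5 -4| = −3·(-8 − 15) = 69
Sum: (-15) + (69) = 54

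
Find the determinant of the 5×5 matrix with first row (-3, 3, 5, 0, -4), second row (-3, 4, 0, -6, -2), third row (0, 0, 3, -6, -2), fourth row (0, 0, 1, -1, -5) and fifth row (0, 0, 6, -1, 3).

The matrix is block upper-triangular with a 2×2 block and a 3×3 block on the diagonal, so its determinant equals the product of the determinants of the diagonal blocks.
det of the 2×2 block = -3
det of the 3×3 block = 164
det = (-3)·(164) = -492

-492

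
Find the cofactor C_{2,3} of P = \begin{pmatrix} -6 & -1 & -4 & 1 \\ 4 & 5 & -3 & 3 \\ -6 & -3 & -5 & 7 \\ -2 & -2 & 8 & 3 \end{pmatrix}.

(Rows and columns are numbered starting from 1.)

28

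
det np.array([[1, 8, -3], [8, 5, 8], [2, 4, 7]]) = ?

The determinant is -383.

Expand along column 1:
  + 1 · |5 8; 4 7| = 1·(35 − 32) = 3
  − 8 · |8 -3; 4 7| = −8·(56 − (-12)) = -544
  + 2 · |8 -3; 5 8| = 2·(64 − (-15)) = 158
Sum: (3) + (-544) + (158) = -383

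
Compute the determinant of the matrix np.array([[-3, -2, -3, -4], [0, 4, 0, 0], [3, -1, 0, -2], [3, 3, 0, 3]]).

Expand along row 2 (it has 3 zeros):
  + (4) · M_22   where M_22 = det([-3 -3 -4; 3 0 -2; 3 0 3]) = 45
det = (+1)·(4)·(45) = 180

180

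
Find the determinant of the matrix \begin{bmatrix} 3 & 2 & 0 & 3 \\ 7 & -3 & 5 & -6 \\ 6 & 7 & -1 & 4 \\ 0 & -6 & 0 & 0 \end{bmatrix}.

414

Expand along row 4 (it has 3 zeros):
  + (-6) · M_42   where M_42 = det([3 0 3; 7 5 -6; 6 -1 4]) = -69
det = (+1)·(-6)·(-69) = 414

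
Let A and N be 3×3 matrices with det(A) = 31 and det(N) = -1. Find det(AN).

det(AN) = det(A)·det(N) = (31)·(-1) = -31

|AN| = -31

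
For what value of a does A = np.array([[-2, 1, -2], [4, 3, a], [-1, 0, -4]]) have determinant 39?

Expanding along the column containing a, det(A) is linear in a: det(A) = (-1)·a + (34).
Set (-1)·a + (34) = 39  ⇒  (-1)·a = 5  ⇒  a = -5.

a = -5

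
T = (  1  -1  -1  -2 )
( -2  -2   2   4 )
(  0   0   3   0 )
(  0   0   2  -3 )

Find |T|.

T is block upper-triangular with a 2×2 block and a 2×2 block on the diagonal, so its determinant equals the product of the determinants of the diagonal blocks.
det of the 2×2 block = -4
det of the 2×2 block = -9
det = (-4)·(-9) = 36

|T| = 36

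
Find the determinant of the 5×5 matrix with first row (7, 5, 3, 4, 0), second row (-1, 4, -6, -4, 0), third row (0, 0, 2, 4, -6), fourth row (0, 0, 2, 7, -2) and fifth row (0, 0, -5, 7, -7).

-8844

The matrix is block upper-triangular with a 2×2 block and a 3×3 block on the diagonal, so its determinant equals the product of the determinants of the diagonal blocks.
det of the 2×2 block = 33
det of the 3×3 block = -268
det = (33)·(-268) = -8844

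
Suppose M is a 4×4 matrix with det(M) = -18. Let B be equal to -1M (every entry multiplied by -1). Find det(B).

For a 4×4 matrix, det(-1M) = (-1)^4·det(M) = 1·det(M).
det(B) = (1)·(-18) = -18

-18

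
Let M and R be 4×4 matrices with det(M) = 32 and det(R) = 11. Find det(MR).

det(MR) = det(M)·det(R) = (32)·(11) = 352

|MR| = 352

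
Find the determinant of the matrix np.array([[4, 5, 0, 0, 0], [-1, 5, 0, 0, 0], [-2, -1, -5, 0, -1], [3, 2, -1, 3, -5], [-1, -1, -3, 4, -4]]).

The matrix is block lower-triangular with a 2×2 block and a 3×3 block on the diagonal, so its determinant equals the product of the determinants of the diagonal blocks.
det of the 2×2 block = 25
det of the 3×3 block = -45
det = (25)·(-45) = -1125

-1125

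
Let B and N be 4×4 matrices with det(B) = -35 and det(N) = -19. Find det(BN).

665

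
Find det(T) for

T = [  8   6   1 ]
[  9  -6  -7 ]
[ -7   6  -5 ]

1152

Expand along column 1:
  + 8 · |-6 -7; 6 -5| = 8·(30 − (-42)) = 576
  − 9 · |6 1; 6 -5| = −9·(-30 − 6) = 324
  + (-7) · |6 1; -6 -7| = (-7)·(-42 − (-6)) = 252
Sum: (576) + (324) + (252) = 1152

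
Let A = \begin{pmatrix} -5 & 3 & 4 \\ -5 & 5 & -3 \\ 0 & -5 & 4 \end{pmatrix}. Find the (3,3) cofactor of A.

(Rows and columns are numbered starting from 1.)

The cofactor is -10.

Delete row 3 and column 3; the remaining 2×2 submatrix is [-5 3; -5 5].
Its determinant is (-5)·5 − 3·(-5) = -10.
The cofactor carries sign (−1)^(3+3) = +1, so C_{3,3} = +(-10) = -10.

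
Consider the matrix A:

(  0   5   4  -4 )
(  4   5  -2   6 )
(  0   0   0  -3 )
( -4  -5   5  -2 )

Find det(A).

det(A) = -180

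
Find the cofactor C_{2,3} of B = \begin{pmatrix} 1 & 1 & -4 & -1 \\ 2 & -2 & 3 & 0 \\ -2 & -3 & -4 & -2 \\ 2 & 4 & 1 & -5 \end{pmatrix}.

Delete row 2 and column 3; the remaining 3×3 submatrix is [1 1 -1; -2 -3 -2; 2 4 -5].
Its determinant is 11.
The cofactor carries sign (−1)^(2+3) = −1, so C_{2,3} = −(11) = -11.

The cofactor is -11.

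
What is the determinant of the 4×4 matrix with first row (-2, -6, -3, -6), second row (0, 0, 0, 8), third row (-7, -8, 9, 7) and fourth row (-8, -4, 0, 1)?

The determinant is 3744.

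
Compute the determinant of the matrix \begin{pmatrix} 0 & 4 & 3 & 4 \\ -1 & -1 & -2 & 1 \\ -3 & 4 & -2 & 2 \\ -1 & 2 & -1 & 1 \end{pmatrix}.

Expand along row 1 (it has 1 zero):
  − (4) · M_12   where M_12 = det([-1 -2 1; -3 -2 2; -1 -1 1]) = -1
  + (3) · M_13   where M_13 = det([-1 -1 1; -3 4 2; -1 2 1]) = -3
  − (4) · M_14   where M_14 = det([-1 -1 -2; -3 4 -2; -1 2 -1]) = 5
det = (-1)·(4)·(-1) + (+1)·(3)·(-3) + (-1)·(4)·(5) = -25

-25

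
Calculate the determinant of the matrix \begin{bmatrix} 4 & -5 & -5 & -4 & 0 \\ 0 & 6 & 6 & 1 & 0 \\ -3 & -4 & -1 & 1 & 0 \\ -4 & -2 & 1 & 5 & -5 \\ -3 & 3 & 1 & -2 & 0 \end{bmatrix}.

-1925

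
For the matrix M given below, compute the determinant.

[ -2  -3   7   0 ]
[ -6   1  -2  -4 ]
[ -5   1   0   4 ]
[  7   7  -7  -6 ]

Expand along row 1 (it has 1 zero):
  + (-2) · M_11   where M_11 = det([1 -2 -4; 1 0 4; 7 -7 -6]) = -12
  − (-3) · M_12   where M_12 = det([-6 -2 -4; -5 0 4; 7 -7 -6]) = -304
  + (7) · M_13   where M_13 = det([-6 1 -4; -5 1 4; 7 7 -6]) = 370
det = (+1)·(-2)·(-12) + (-1)·(-3)·(-304) + (+1)·(7)·(370) = 1702

The determinant is 1702.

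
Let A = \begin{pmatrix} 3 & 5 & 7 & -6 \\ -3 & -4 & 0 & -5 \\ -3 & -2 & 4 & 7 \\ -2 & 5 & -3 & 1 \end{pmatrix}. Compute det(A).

Expand along row 2 (it has 1 zero):
  − (-3) · M_21   where M_21 = det([5 7 -6; -2 4 7; 5 -3 1]) = 468
  + (-4) · M_22   where M_22 = det([3 7 -6; -3 4 7; -2 -3 1]) = -104
  + (-5) · M_24   where M_24 = det([3 5 7; -3 -2 4; -2 5 -3]) = -260
det = (-1)·(-3)·(468) + (+1)·(-4)·(-104) + (+1)·(-5)·(-260) = 3120

The determinant is 3120.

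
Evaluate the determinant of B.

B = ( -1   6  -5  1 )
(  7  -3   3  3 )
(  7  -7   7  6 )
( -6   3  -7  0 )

-709

Expand along row 4 (it has 1 zero):
  − (-6) · M_41   where M_41 = det([6 -5 1; -3 3 3; -7 7 6]) = -3
  + (3) · M_42   where M_42 = det([-1 -5 1; 7 3 3; 7 7 6]) = 136
  − (-7) · M_43   where M_43 = det([-1 6 1; 7 -3 3; 7 -7 6]) = -157
det = (-1)·(-6)·(-3) + (+1)·(3)·(136) + (-1)·(-7)·(-157) = -709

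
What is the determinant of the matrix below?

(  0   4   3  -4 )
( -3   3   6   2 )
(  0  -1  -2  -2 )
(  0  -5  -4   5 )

The determinant is -9.

Expand along column 1 (it has 3 zeros):
  − (-3) · M_21   where M_21 = det([4 3 -4; -1 -2 -2; -5 -4 5]) = -3
det = (-1)·(-3)·(-3) = -9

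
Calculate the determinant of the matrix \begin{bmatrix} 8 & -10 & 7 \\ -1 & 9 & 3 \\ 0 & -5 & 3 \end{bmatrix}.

Expand along row 3:
  − (-5) · |8 7; -1 3| = −(-5)·(24 − (-7)) = 155
  + 3 · |8 -10; -1 9| = 3·(72 − 10) = 186
Sum: (155) + (186) = 341

The determinant is 341.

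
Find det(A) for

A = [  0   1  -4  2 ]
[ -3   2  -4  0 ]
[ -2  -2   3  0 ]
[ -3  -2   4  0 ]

Expand along column 4 (it has 3 zeros):
  − (2) · M_14   where M_14 = det([-3 2 -4; -2 -2 3; -3 -2 4]) = 12
det = (-1)·(2)·(12) = -24

The determinant is -24.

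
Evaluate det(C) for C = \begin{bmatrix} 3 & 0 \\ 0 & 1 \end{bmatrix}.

det(C) = 3·1 − 0·0 = 3 − 0 = 3

The determinant is 3.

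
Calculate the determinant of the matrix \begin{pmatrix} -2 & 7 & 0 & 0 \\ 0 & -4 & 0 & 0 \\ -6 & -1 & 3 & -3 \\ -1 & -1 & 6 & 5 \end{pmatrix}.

The matrix is block lower-triangular with a 2×2 block and a 2×2 block on the diagonal, so its determinant equals the product of the determinants of the diagonal blocks.
det of the 2×2 block = 8
det of the 2×2 block = 33
det = (8)·(33) = 264

264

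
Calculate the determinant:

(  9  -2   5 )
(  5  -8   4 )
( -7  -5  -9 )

389

Expand along column 1:
  + 9 · |-8 4; -5 -9| = 9·(72 − (-20)) = 828
  − 5 · |-2 5; -5 -9| = −5·(18 − (-25)) = -215
  + (-7) · |-2 5; -8 4| = (-7)·(-8 − (-40)) = -224
Sum: (828) + (-215) + (-224) = 389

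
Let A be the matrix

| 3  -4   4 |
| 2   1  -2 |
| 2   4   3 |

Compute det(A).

The determinant is 97.

Expand along row 1:
  + 3 · |1 -2; 4 3| = 3·(3 − (-8)) = 33
  − (-4) · |2 -2; 2 3| = −(-4)·(6 − (-4)) = 40
  + 4 · |2 1; 2 4| = 4·(8 − 2) = 24
Sum: (33) + (40) + (24) = 97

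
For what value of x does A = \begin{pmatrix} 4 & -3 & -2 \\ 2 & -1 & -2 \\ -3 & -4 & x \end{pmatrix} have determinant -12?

Expanding along the column containing x, det(A) is linear in x: det(A) = (2)·x + (-28).
Set (2)·x + (-28) = -12  ⇒  (2)·x = 16  ⇒  x = 8.

x = 8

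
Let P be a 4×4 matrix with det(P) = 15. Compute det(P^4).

The determinant is 50625.

det(P^4) = (det P)^4 = (15)^4 = 50625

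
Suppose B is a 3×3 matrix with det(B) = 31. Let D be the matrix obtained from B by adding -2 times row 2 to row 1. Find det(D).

31

Adding a multiple of one row to another leaves the determinant unchanged.
det(D) = (1)·(31) = 31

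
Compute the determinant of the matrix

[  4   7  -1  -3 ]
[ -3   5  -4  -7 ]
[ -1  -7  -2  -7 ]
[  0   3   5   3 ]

2176

Expand along row 4 (it has 1 zero):
  + (3) · M_42   where M_42 = det([4 -1 -3; -3 -4 -7; -1 -2 -7]) = 64
  − (5) · M_43   where M_43 = det([4 7 -3; -3 5 -7; -1 -7 -7]) = -512
  + (3) · M_44   where M_44 = det([4 7 -1; -3 5 -4; -1 -7 -2]) = -192
det = (+1)·(3)·(64) + (-1)·(5)·(-512) + (+1)·(3)·(-192) = 2176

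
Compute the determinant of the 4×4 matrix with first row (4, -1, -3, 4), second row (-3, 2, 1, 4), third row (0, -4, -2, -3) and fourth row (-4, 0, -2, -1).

Expand along row 3 (it has 1 zero):
  − (-4) · M_32   where M_32 = det([4 -3 4; -3 1 4; -4 -2 -1]) = 125
  + (-2) · M_33   where M_33 = det([4 -1 4; -3 2 4; -4 0 -1]) = 43
  − (-3) · M_34   where M_34 = det([4 -1 -3; -3 2 1; -4 0 -2]) = -30
det = (-1)·(-4)·(125) + (+1)·(-2)·(43) + (-1)·(-3)·(-30) = 324

324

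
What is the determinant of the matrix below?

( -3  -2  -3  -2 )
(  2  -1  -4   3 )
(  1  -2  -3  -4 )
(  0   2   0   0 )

-208

Expand along row 4 (it has 3 zeros):
  + (2) · M_42   where M_42 = det([-3 -3 -2; 2 -4 3; 1 -3 -4]) = -104
det = (+1)·(2)·(-104) = -208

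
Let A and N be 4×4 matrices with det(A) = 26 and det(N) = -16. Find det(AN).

det(AN) = -416

det(AN) = det(A)·det(N) = (26)·(-16) = -416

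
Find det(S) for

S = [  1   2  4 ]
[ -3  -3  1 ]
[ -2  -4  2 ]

|S| = 30

Expand along column 1:
  + 1 · |-3 1; -4 2| = 1·(-6 − (-4)) = -2
  − (-3) · |2 4; -4 2| = −(-3)·(4 − (-16)) = 60
  + (-2) · |2 4; -3 1| = (-2)·(2 − (-12)) = -28
Sum: (-2) + (60) + (-28) = 30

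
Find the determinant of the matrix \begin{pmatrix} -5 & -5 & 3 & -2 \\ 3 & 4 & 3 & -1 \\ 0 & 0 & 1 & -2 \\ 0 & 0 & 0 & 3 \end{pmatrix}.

The matrix is block upper-triangular with a 2×2 block and a 2×2 block on the diagonal, so its determinant equals the product of the determinants of the diagonal blocks.
det of the 2×2 block = -5
det of the 2×2 block = 3
det = (-5)·(3) = -15

-15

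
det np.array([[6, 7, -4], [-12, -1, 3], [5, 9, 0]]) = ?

The determinant is 355.

Expand along row 3:
  + 5 · |7 -4; -1 3| = 5·(21 − 4) = 85
  − 9 · |6 -4; -12 3| = −9·(18 − 48) = 270
Sum: (85) + (270) = 355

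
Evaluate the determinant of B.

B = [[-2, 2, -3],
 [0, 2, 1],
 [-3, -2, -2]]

Expand along column 1:
  + (-2) · |2 1; -2 -2| = (-2)·(-4 − (-2)) = 4
  + (-3) · |2 -3; 2 1| = (-3)·(2 − (-6)) = -24
Sum: (4) + (-24) = -20

det(B) = -20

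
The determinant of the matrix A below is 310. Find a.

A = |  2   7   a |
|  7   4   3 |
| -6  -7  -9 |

Expanding along the column containing a, det(A) is linear in a: det(A) = (-25)·a + (285).
Set (-25)·a + (285) = 310  ⇒  (-25)·a = 25  ⇒  a = -1.

-1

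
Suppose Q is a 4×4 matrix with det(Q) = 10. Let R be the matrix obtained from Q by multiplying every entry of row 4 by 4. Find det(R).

40

Scaling one row by 4 multiplies the determinant by 4.
det(R) = (4)·(10) = 40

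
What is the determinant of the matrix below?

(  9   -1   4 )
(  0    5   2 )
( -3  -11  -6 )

-6

Expand along column 1:
  + 9 · |5 2; -11 -6| = 9·(-30 − (-22)) = -72
  + (-3) · |-1 4; 5 2| = (-3)·(-2 − 20) = 66
Sum: (-72) + (66) = -6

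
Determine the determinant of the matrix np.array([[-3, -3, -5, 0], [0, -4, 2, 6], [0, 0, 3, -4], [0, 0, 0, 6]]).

The matrix is upper triangular, so the determinant is the product of the diagonal entries:
det = (-3) · (-4) · (3) · (6) = 216

The determinant is 216.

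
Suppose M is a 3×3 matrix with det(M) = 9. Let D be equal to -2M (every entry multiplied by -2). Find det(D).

For a 3×3 matrix, det(-2M) = (-2)^3·det(M) = -8·det(M).
det(D) = (-8)·(9) = -72

det(D) = -72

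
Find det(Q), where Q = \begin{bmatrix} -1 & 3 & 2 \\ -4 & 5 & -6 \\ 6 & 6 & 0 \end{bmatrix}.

Expand along column 3:
  + 2 · |-4 5; 6 6| = 2·(-24 − 30) = -108
  − (-6) · |-1 3; 6 6| = −(-6)·(-6 − 18) = -144
Sum: (-108) + (-144) = -252

The determinant is -252.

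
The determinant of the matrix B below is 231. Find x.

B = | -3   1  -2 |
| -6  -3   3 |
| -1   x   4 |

Expanding along the column containing x, det(B) is linear in x: det(B) = (21)·x + (63).
Set (21)·x + (63) = 231  ⇒  (21)·x = 168  ⇒  x = 8.

x = 8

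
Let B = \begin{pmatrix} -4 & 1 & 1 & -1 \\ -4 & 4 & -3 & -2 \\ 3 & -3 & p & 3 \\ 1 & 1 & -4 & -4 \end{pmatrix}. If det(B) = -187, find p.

-1

Expanding along the row containing p, det(B) is linear in p: det(B) = (46)·p + (-141).
Set (46)·p + (-141) = -187  ⇒  (46)·p = -46  ⇒  p = -1.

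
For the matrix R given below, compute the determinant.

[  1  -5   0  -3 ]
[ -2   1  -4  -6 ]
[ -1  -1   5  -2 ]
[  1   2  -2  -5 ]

det(R) = 644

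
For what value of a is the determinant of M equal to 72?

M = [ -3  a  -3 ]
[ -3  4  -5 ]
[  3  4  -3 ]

Expanding along the row containing a, det(M) is linear in a: det(M) = (-24)·a + (48).
Set (-24)·a + (48) = 72  ⇒  (-24)·a = 24  ⇒  a = -1.

-1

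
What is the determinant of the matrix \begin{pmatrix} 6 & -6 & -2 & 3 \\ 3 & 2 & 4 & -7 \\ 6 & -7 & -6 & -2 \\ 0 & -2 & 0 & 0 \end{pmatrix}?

708

Expand along row 4 (it has 3 zeros):
  + (-2) · M_42   where M_42 = det([6 -2 3; 3 4 -7; 6 -6 -2]) = -354
det = (+1)·(-2)·(-354) = 708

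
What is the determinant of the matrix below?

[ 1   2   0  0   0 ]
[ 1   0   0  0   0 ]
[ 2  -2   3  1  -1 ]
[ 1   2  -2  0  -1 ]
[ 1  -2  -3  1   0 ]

-16

The matrix is block lower-triangular with a 2×2 block and a 3×3 block on the diagonal, so its determinant equals the product of the determinants of the diagonal blocks.
det of the 2×2 block = -2
det of the 3×3 block = 8
det = (-2)·(8) = -16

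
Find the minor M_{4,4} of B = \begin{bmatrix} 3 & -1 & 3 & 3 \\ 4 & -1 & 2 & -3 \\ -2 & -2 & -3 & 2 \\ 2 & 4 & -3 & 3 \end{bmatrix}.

The minor is -17.

Delete row 4 and column 4; the remaining 3×3 submatrix is [3 -1 3; 4 -1 2; -2 -2 -3].
Its determinant is -17.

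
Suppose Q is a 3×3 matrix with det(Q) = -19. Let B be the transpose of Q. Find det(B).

det(Qᵀ) = det(Q).
det(B) = (1)·(-19) = -19

The determinant is -19.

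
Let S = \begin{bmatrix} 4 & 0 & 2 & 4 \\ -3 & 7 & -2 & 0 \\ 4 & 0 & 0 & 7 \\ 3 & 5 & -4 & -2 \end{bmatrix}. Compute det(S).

Expand along row 3 (it has 2 zeros):
  + (4) · M_31   where M_31 = det([0 2 4; 7 -2 0; 5 -4 -2]) = -44
  − (7) · M_34   where M_34 = det([4 0 2; -3 7 -2; 3 5 -4]) = -144
det = (+1)·(4)·(-44) + (-1)·(7)·(-144) = 832

|S| = 832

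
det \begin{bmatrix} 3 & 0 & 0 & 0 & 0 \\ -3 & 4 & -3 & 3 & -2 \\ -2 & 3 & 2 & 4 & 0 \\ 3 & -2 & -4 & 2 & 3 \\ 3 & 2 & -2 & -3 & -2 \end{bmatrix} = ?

The determinant is 621.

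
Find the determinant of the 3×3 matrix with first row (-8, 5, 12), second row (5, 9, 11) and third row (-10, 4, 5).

Expand along row 1:
  + (-8) · |9 11; 4 5| = (-8)·(45 − 44) = -8
  − 5 · |5 11; -10 5| = −5·(25 − (-110)) = -675
  + 12 · |5 9; -10 4| = 12·(20 − (-90)) = 1320
Sum: (-8) + (-675) + (1320) = 637

637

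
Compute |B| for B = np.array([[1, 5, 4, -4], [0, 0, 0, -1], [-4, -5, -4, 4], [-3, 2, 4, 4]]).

Expand along row 2 (it has 3 zeros):
  + (-1) · M_24   where M_24 = det([1 5 4; -4 -5 -4; -3 2 4]) = 36
det = (+1)·(-1)·(36) = -36

The determinant is -36.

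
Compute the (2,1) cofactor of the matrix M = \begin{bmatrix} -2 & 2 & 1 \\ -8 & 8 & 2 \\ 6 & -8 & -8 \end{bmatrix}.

8

Delete row 2 and column 1; the remaining 2×2 submatrix is [2 1; -8 -8].
Its determinant is 2·(-8) − 1·(-8) = -8.
The cofactor carries sign (−1)^(2+1) = −1, so C_{2,1} = −(-8) = 8.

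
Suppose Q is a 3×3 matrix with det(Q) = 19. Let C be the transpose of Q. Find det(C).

det(Qᵀ) = det(Q).
det(C) = (1)·(19) = 19

The determinant is 19.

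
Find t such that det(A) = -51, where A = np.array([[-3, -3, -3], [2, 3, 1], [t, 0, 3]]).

Expanding along the column containing t, det(A) is linear in t: det(A) = (6)·t + (-9).
Set (6)·t + (-9) = -51  ⇒  (6)·t = -42  ⇒  t = -7.

-7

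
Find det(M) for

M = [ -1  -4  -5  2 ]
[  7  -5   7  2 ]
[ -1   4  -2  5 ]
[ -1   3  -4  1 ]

Expand along row 1:
  + (-1) · M_11   where M_11 = det([-5 7 2; 4 -2 5; 3 -4 1]) = -33
  − (-4) · M_12   where M_12 = det([7 7 2; -1 -2 5; -1 -4 1]) = 102
  + (-5) · M_13   where M_13 = det([7 -5 2; -1 4 5; -1 3 1]) = -55
  − (2) · M_14   where M_14 = det([7 -5 7; -1 4 -2; -1 3 -4]) = -53
det = (+1)·(-1)·(-33) + (-1)·(-4)·(102) + (+1)·(-5)·(-55) + (-1)·(2)·(-53) = 822

The determinant is 822.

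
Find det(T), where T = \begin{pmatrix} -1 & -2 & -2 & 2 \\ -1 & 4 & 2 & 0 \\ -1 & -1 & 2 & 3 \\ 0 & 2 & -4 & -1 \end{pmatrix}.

|T| = -36

Expand along row 2 (it has 1 zero):
  − (-1) · M_21   where M_21 = det([-2 -2 2; -1 2 3; 2 -4 -1]) = -30
  + (4) · M_22   where M_22 = det([-1 -2 2; -1 2 3; 0 -4 -1]) = 0
  − (2) · M_23   where M_23 = det([-1 -2 2; -1 -1 3; 0 2 -1]) = 3
det = (-1)·(-1)·(-30) + (+1)·(4)·(0) + (-1)·(2)·(3) = -36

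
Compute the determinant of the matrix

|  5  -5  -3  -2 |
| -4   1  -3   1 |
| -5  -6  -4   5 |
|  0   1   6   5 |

-594

Expand along row 4 (it has 1 zero):
  + (1) · M_42   where M_42 = det([5 -3 -2; -4 -3 1; -5 -4 5]) = -102
  − (6) · M_43   where M_43 = det([5 -5 -2; -4 1 1; -5 -6 5]) = -78
  + (5) · M_44   where M_44 = det([5 -5 -3; -4 1 -3; -5 -6 -4]) = -192
det = (+1)·(1)·(-102) + (-1)·(6)·(-78) + (+1)·(5)·(-192) = -594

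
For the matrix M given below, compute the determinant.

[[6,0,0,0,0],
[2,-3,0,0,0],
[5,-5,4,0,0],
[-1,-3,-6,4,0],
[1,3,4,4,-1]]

det(M) = 288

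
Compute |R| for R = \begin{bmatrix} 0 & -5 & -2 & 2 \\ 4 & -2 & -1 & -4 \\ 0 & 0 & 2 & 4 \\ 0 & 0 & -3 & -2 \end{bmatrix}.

R is block upper-triangular with a 2×2 block and a 2×2 block on the diagonal, so its determinant equals the product of the determinants of the diagonal blocks.
det of the 2×2 block = 20
det of the 2×2 block = 8
det = (20)·(8) = 160

160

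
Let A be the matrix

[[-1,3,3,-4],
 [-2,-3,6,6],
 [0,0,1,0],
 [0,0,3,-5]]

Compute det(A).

A is block upper-triangular with a 2×2 block and a 2×2 block on the diagonal, so its determinant equals the product of the determinants of the diagonal blocks.
det of the 2×2 block = 9
det of the 2×2 block = -5
det = (9)·(-5) = -45

|A| = -45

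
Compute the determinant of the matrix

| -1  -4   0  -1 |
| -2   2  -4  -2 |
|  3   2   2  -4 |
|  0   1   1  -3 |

Expand along row 1 (it has 1 zero):
  + (-1) · M_11   where M_11 = det([2 -4 -2; 2 2 -4; 1 1 -3]) = -12
  − (-4) · M_12   where M_12 = det([-2 -4 -2; 3 2 -4; 0 1 -3]) = -38
  − (-1) · M_14   where M_14 = det([-2 2 -4; 3 2 2; 0 1 1]) = -18
det = (+1)·(-1)·(-12) + (-1)·(-4)·(-38) + (-1)·(-1)·(-18) = -158

The determinant is -158.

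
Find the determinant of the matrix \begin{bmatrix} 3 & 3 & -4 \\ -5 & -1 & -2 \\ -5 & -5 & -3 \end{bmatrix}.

-116

Expand along row 1:
  + 3 · |-1 -2; -5 -3| = 3·(3 − 10) = -21
  − 3 · |-5 -2; -5 -3| = −3·(15 − 10) = -15
  + (-4) · |-5 -1; -5 -5| = (-4)·(25 − 5) = -80
Sum: (-21) + (-15) + (-80) = -116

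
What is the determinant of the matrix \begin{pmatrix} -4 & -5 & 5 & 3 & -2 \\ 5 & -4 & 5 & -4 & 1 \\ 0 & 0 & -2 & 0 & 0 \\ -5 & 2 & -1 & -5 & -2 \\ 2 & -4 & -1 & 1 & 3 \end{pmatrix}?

Expand along row 3 (it has 4 zeros):
  + (-2) · M_33   where M_33 = det([-4 -5 3 -2; 5 -4 -4 1; -5 2 -5 -2; 2 -4 1 3]) = -1006
det = (+1)·(-2)·(-1006) = 2012

2012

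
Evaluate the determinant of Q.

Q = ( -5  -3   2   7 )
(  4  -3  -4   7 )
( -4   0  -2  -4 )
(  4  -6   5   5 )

Expand along row 3 (it has 1 zero):
  + (-4) · M_31   where M_31 = det([-3 2 7; -3 -4 7; -6 5 5]) = -162
  + (-2) · M_33   where M_33 = det([-5 -3 7; 4 -3 7; 4 -6 5]) = -243
  − (-4) · M_34   where M_34 = det([-5 -3 2; 4 -3 -4; 4 -6 5]) = 279
det = (+1)·(-4)·(-162) + (+1)·(-2)·(-243) + (-1)·(-4)·(279) = 2250

The determinant is 2250.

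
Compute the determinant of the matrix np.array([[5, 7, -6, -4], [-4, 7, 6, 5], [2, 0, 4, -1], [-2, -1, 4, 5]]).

Expand along row 3 (it has 1 zero):
  + (2) · M_31   where M_31 = det([7 -6 -4; 7 6 5; -1 4 5]) = 174
  + (4) · M_33   where M_33 = det([5 7 -4; -4 7 5; -2 -1 5]) = 198
  − (-1) · M_34   where M_34 = det([5 7 -6; -4 7 6; -2 -1 4]) = 90
det = (+1)·(2)·(174) + (+1)·(4)·(198) + (-1)·(-1)·(90) = 1230

1230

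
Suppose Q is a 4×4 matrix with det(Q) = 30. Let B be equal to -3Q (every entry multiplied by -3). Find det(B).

det(B) = 2430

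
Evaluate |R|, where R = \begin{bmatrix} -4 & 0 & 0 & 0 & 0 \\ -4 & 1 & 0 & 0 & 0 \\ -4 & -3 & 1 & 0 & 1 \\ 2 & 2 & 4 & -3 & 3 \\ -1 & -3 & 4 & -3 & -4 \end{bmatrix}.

det(R) = -84

R is block lower-triangular with a 2×2 block and a 3×3 block on the diagonal, so its determinant equals the product of the determinants of the diagonal blocks.
det of the 2×2 block = -4
det of the 3×3 block = 21
det = (-4)·(21) = -84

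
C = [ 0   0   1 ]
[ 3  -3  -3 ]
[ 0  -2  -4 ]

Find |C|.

The determinant is -6.

Expand along row 1:
  + 1 · |3 -3; 0 -2| = 1·(-6 − 0) = -6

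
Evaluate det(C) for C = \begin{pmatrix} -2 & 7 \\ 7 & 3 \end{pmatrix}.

det(C) = (-2)·3 − 7·7 = -6 − 49 = -55

The determinant is -55.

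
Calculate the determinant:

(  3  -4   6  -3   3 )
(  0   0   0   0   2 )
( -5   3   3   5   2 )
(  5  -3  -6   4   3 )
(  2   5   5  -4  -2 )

The determinant is -5448.

Expand along row 2 (it has 4 zeros):
  − (2) · M_25   where M_25 = det([3 -4 6 -3; -5 3 3 5; 5 -3 -6 4; 2 5 5 -4]) = 2724
det = (-1)·(2)·(2724) = -5448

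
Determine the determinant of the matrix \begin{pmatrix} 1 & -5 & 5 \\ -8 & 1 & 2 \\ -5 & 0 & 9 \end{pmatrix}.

The determinant is -276.

Expand along row 3:
  + (-5) · |-5 5; 1 2| = (-5)·(-10 − 5) = 75
  + 9 · |1 -5; -8 1| = 9·(1 − 40) = -351
Sum: (75) + (-351) = -276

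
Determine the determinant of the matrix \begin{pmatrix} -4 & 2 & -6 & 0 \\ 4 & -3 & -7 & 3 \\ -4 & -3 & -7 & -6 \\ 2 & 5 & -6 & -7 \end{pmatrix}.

Expand along row 1 (it has 1 zero):
  + (-4) · M_11   where M_11 = det([-3 -7 3; -3 -7 -6; 5 -6 -7]) = 477
  − (2) · M_12   where M_12 = det([4 -7 3; -4 -7 -6; 2 -6 -7]) = 446
  + (-6) · M_13   where M_13 = det([4 -3 3; -4 -3 -6; 2 5 -7]) = 282
det = (+1)·(-4)·(477) + (-1)·(2)·(446) + (+1)·(-6)·(282) = -4492

-4492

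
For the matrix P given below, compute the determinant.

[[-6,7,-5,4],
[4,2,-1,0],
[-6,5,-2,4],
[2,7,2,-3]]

Expand along row 2 (it has 1 zero):
  − (4) · M_21   where M_21 = det([7 -5 4; 5 -2 4; 7 2 -3]) = -133
  + (2) · M_22   where M_22 = det([-6 -5 4; -6 -2 4; 2 2 -3]) = 30
  − (-1) · M_23   where M_23 = det([-6 7 4; -6 5 4; 2 7 -3]) = -20
det = (-1)·(4)·(-133) + (+1)·(2)·(30) + (-1)·(-1)·(-20) = 572

|P| = 572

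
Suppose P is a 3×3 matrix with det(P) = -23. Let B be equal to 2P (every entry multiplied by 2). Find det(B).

For a 3×3 matrix, det(2P) = 2^3·det(P) = 8·det(P).
det(B) = (8)·(-23) = -184

|B| = -184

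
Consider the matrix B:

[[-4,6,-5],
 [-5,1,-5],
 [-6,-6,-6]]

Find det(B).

-36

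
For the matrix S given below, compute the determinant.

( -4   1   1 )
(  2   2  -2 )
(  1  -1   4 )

|S| = -38

Expand along column 1:
  + (-4) · |2 -2; -1 4| = (-4)·(8 − 2) = -24
  − 2 · |1 1; -1 4| = −2·(4 − (-1)) = -10
  + 1 · |1 1; 2 -2| = 1·(-2 − 2) = -4
Sum: (-24) + (-10) + (-4) = -38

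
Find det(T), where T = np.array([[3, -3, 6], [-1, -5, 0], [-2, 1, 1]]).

Expand along row 2:
  − (-1) · |-3 6; 1 1| = −(-1)·(-3 − 6) = -9
  + (-5) · |3 6; -2 1| = (-5)·(3 − (-12)) = -75
Sum: (-9) + (-75) = -84

-84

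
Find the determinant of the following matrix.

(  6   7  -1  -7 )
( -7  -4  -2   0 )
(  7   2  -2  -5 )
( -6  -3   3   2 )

732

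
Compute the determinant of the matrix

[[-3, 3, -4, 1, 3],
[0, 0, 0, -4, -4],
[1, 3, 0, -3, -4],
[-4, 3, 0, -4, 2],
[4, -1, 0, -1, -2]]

Expand along column 3 (it has 4 zeros):
  + (-4) · M_13   where M_13 = det([0 0 -4 -4; 1 3 -3 -4; -4 3 -4 2; 4 -1 -1 -2]) = -284
det = (+1)·(-4)·(-284) = 1136

The determinant is 1136.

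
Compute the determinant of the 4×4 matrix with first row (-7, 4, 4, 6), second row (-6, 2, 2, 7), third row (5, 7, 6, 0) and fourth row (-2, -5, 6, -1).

-1774

Expand along row 3 (it has 1 zero):
  + (5) · M_31   where M_31 = det([4 4 6; 2 2 7; -5 6 -1]) = -176
  − (7) · M_32   where M_32 = det([-7 4 6; -6 2 7; -2 6 -1]) = 36
  + (6) · M_33   where M_33 = det([-7 4 6; -6 2 7; -2 -5 -1]) = -107
det = (+1)·(5)·(-176) + (-1)·(7)·(36) + (+1)·(6)·(-107) = -1774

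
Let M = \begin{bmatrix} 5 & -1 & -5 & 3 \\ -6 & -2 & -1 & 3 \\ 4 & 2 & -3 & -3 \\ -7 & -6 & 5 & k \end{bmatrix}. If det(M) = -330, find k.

Expanding along the column containing k, det(M) is linear in k: det(M) = (82)·k + (-822).
Set (82)·k + (-822) = -330  ⇒  (82)·k = 492  ⇒  k = 6.

k = 6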